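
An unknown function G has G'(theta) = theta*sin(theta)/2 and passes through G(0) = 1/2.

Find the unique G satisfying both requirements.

Differentiate the proposed G(theta) back; it has to land on the given G'(theta).
A general antiderivative is -theta*cos(theta)/2 + sin(theta)/2 + C.
The condition gives C = 1/2 - (0) = 1/2.
So G(theta) = (-theta*cos(theta) + sin(theta) + 1)/2.
Check: d/dtheta[(-theta*cos(theta) + sin(theta) + 1)/2] = theta*sin(theta)/2 = G'(theta).

G(theta) = (-theta*cos(theta) + sin(theta) + 1)/2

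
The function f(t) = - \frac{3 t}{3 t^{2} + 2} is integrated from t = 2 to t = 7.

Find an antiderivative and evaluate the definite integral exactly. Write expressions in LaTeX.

Antiderivative: F(t) = - \frac{\log{\left(\frac{3 t^{2}}{2} + 1 \right)}}{2}; value = - \frac{\log{\left(\frac{149}{2} \right)}}{2} + \frac{\log{\left(7 \right)}}{2}

The substitution u = \frac{3 t^{2}}{2} + 1 works: f is exactly (dF/du)*(du/dt) for that inner function.
F(t) = - \frac{\log{\left(\frac{3 t^{2}}{2} + 1 \right)}}{2} is an antiderivative of f.
Check: d/dt[- \frac{\log{\left(\frac{3 t^{2}}{2} + 1 \right)}}{2}] = - \frac{3 t}{3 t^{2} + 2} = f(t).
F(7) = - \frac{\log{\left(\frac{149}{2} \right)}}{2}; F(2) = - \frac{\log{\left(7 \right)}}{2}.
Integral = F(7) - F(2) = - \frac{\log{\left(\frac{149}{2} \right)}}{2} + \frac{\log{\left(7 \right)}}{2}.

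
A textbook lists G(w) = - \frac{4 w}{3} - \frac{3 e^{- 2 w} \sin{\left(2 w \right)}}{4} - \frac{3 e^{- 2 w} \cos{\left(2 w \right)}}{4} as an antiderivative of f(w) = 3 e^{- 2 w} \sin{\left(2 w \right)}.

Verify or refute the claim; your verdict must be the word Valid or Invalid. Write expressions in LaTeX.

d/dw[G] = \frac{\left(- 4 e^{2 w} + 9 \sin{\left(2 w \right)}\right) e^{- 2 w}}{3}
d/dw[G] - f(w) = - \frac{4}{3} != 0.

Invalid: d/dw[G] - f = - \frac{4}{3}, which is not 0.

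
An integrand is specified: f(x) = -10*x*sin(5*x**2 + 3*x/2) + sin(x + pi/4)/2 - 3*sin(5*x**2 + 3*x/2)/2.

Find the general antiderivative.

F(x) = (-cos(x + pi/4) + 2*cos(5*x**2 + 3*x/2))/2 + C

Integrate term by term and add the pieces.
Check: d/dx[(-cos(x + pi/4) + 2*cos(5*x**2 + 3*x/2))/2] = -10*x*sin(5*x**2 + 3*x/2) + sin(x + pi/4)/2 - 3*sin(5*x**2 + 3*x/2)/2 = f(x).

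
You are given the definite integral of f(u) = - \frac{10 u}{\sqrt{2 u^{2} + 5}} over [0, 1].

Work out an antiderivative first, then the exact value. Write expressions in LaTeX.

Antiderivative: F(u) = - 5 \sqrt{2 u^{2} + 5}; value = - 5 \sqrt{7} + 5 \sqrt{5}

The substitution w = 2 u^{2} + 5 works: f is exactly (dF/dw)*(dw/du) for that inner function.
F(u) = - 5 \sqrt{2 u^{2} + 5} is an antiderivative of f.
Check: d/du[- 5 \sqrt{2 u^{2} + 5}] = - \frac{10 u}{\sqrt{2 u^{2} + 5}} = f(u).
F(1) = - 5 \sqrt{7}; F(0) = - 5 \sqrt{5}.
Integral = F(1) - F(0) = - 5 \sqrt{7} + 5 \sqrt{5}.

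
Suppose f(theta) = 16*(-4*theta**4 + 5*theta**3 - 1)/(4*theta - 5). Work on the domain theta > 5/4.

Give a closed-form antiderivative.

An antiderivative is F(theta) = -4*theta**4 - 4*log(4*theta - 5).

Differentiate the proposed F(theta) back; it has to land on f(theta) exactly.
Check: d/dtheta[-4*theta**4 - 4*log(4*theta - 5)] = (-64*theta**4 + 80*theta**3 - 16)/(4*theta - 5), which equals f(theta).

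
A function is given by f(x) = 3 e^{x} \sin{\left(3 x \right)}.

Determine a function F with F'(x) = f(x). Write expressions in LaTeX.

An antiderivative is F(x) = \frac{3 e^{x} \sin{\left(3 x \right)}}{10} - \frac{9 e^{x} \cos{\left(3 x \right)}}{10}.

Whatever form F(x) takes, F'(x) = f(x) is non-negotiable.
Check: d/dx[\frac{3 e^{x} \sin{\left(3 x \right)}}{10} - \frac{9 e^{x} \cos{\left(3 x \right)}}{10}] = 3 e^{x} \sin{\left(3 x \right)} = f(x).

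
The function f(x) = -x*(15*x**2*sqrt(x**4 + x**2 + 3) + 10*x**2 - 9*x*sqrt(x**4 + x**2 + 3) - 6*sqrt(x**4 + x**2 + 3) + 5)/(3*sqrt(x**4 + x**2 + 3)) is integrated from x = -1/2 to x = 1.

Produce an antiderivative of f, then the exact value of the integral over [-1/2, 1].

Antiderivative: F(x) = -5*x**4/4 + x**3 + x**2 - 5*sqrt(x**4 + x**2 + 3)/3; value = -5*sqrt(5)/3 + 45/64 + 5*sqrt(53)/12

A first test for any F(x): its x-derivative must equal f(x) identically.
F(x) = -5*x**4/4 + x**3 + x**2 - 5*sqrt(x**4 + x**2 + 3)/3 is an antiderivative of f.
Check: d/dx[-5*x**4/4 + x**3 + x**2 - 5*sqrt(x**4 + x**2 + 3)/3] = (-15*x**3*sqrt(x**4 + x**2 + 3) - 10*x**3 + 9*x**2*sqrt(x**4 + x**2 + 3) + 6*x*sqrt(x**4 + x**2 + 3) - 5*x)/(3*sqrt(x**4 + x**2 + 3)), which equals f(x).
F(1) = 3/4 - 5*sqrt(5)/3; F(-1/2) = 3/64 - 5*sqrt(53)/12.
Integral = F(1) - F(-1/2) = -5*sqrt(5)/3 + 45/64 + 5*sqrt(53)/12.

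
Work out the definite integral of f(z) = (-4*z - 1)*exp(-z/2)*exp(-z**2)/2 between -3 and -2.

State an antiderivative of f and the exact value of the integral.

The substitution u = -z**2 - z/2 works: f is exactly (dF/du)*(du/dz) for that inner function.
F(z) = exp(-z**2 - z/2) is an antiderivative of f.
Check: d/dz[exp(-z**2 - z/2)] = (-4*z - 1)*exp(-z/2)*exp(-z**2)/2 = f(z).
F(-2) = exp(-3); F(-3) = exp(-15/2).
Integral = F(-2) - F(-3) = -exp(-15/2) + exp(-3).

Antiderivative: F(z) = exp(-z**2 - z/2); value = -exp(-15/2) + exp(-3)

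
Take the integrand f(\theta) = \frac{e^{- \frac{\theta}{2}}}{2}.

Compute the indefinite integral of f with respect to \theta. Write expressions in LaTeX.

F(\theta) = - e^{- \frac{\theta}{2}} + C

Any candidate F(\theta) must reproduce f(\theta) exactly when differentiated.
Check: d/d\theta[- e^{- \frac{\theta}{2}}] = \frac{e^{- \frac{\theta}{2}}}{2} = f(\theta).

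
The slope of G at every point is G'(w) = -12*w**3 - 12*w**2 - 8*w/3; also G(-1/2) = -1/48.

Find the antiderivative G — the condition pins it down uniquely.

G'(w) matches the chain-rule pattern g'(h)*h' with inner function h(w) = 2*w**2 + 4*w/3; substituting u = h(w) collapses the integral.
A general antiderivative is -3*(2*w**2 + 4*w/3)**2/4 + C.
The condition gives C = -1/48 - (-1/48) = 0.
So G(w) = -3*w**4 - 4*w**3 - 4*w**2/3.
Check: d/dw[-3*w**4 - 4*w**3 - 4*w**2/3] = -12*w**3 - 12*w**2 - 8*w/3 = G'(w).

G(w) = -3*w**4 - 4*w**3 - 4*w**2/3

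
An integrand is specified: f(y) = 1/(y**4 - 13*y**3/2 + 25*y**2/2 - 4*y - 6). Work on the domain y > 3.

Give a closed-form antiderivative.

An antiderivative is F(y) = (50*y*log(y - 3) - 42*y*log(y - 2) - 8*y*log(y + 1/2) - 100*log(y - 3) + 84*log(y - 2) + 16*log(y + 1/2) + 70)/(175*y - 350).

The denominator factors as (y - 3)*(y - 2)**2*(2*y + 1); partial fractions split f into directly integrable pieces: -16/(175*(2*y + 1)) - 6/(25*(y - 2)) - 2/(5*(y - 2)**2) + 2/(7*(y - 3)).
Check: d/dy[(50*y*log(y - 3) - 42*y*log(y - 2) - 8*y*log(y + 1/2) - 100*log(y - 3) + 84*log(y - 2) + 16*log(y + 1/2) + 70)/(175*y - 350)] = 2/(2*y**4 - 13*y**3 + 25*y**2 - 8*y - 12), which equals f(y).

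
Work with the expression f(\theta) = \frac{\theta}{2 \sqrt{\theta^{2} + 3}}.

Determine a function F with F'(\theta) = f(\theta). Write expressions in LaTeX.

f matches the chain-rule pattern g'(h)*h' with inner function h(\theta) = \theta^{2} + 3; substituting u = h(\theta) collapses the integral.
Check: d/d\theta[\frac{\sqrt{\theta^{2} + 3}}{2}] = \frac{\theta}{2 \sqrt{\theta^{2} + 3}} = f(\theta).

An antiderivative is F(\theta) = \frac{\sqrt{\theta^{2} + 3}}{2}.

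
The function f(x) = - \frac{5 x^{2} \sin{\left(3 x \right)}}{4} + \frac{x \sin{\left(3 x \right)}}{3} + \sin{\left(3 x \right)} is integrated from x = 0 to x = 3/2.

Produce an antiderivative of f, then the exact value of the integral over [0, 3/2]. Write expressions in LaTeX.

Antiderivative: F(x) = \frac{5 x^{2} \cos{\left(3 x \right)}}{12} - \frac{5 x \sin{\left(3 x \right)}}{18} - \frac{x \cos{\left(3 x \right)}}{9} + \frac{\sin{\left(3 x \right)}}{27} - \frac{23 \cos{\left(3 x \right)}}{54}; value = \frac{149 \cos{\left(\frac{9}{2} \right)}}{432} - \frac{41 \sin{\left(\frac{9}{2} \right)}}{108} + \frac{23}{54}

The integrand splits into summands that can be handled one at a time.
F(x) = \frac{5 x^{2} \cos{\left(3 x \right)}}{12} - \frac{5 x \sin{\left(3 x \right)}}{18} - \frac{x \cos{\left(3 x \right)}}{9} + \frac{\sin{\left(3 x \right)}}{27} - \frac{23 \cos{\left(3 x \right)}}{54} is an antiderivative of f.
Check: d/dx[\frac{5 x^{2} \cos{\left(3 x \right)}}{12} - \frac{5 x \sin{\left(3 x \right)}}{18} - \frac{x \cos{\left(3 x \right)}}{9} + \frac{\sin{\left(3 x \right)}}{27} - \frac{23 \cos{\left(3 x \right)}}{54}] = - \frac{5 x^{2} \sin{\left(3 x \right)}}{4} + \frac{x \sin{\left(3 x \right)}}{3} + \sin{\left(3 x \right)} = f(x).
F(3/2) = \frac{149 \cos{\left(\frac{9}{2} \right)}}{432} - \frac{41 \sin{\left(\frac{9}{2} \right)}}{108}; F(0) = - \frac{23}{54}.
Integral = F(3/2) - F(0) = \frac{149 \cos{\left(\frac{9}{2} \right)}}{432} - \frac{41 \sin{\left(\frac{9}{2} \right)}}{108} + \frac{23}{54}.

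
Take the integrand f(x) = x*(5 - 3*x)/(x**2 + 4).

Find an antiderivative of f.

Any candidate F(x) must reproduce f(x) exactly when differentiated.
Check: d/dx[-3*x + 5*log(x**2 + 4)/2 + 6*atan(x/2)] = (-3*x**2 + 5*x)/(x**2 + 4), which equals f(x).

An antiderivative is F(x) = -3*x + 5*log(x**2 + 4)/2 + 6*atan(x/2).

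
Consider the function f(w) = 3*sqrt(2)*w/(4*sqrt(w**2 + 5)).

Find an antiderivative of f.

An antiderivative is F(w) = 3*sqrt(2)*sqrt(w**2 + 5)/4.

The substitution u = w**2/2 + 5/2 works: f is exactly (dF/du)*(du/dw) for that inner function.
Check: d/dw[3*sqrt(2)*sqrt(w**2 + 5)/4] = 3*sqrt(2)*w/(4*sqrt(w**2 + 5)) = f(w).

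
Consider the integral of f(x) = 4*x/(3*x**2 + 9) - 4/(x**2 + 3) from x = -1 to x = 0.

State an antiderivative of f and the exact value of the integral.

Antiderivative: F(x) = 2*log(x**2 + 3)/3 - 4*sqrt(3)*atan(sqrt(3)*x/3)/3; value = -2*sqrt(3)*pi/9 - 2*log(4)/3 + 2*log(3)/3

The integrand splits into summands that can be handled one at a time.
F(x) = 2*log(x**2 + 3)/3 - 4*sqrt(3)*atan(sqrt(3)*x/3)/3 is an antiderivative of f.
Check: d/dx[2*log(x**2 + 3)/3 - 4*sqrt(3)*atan(sqrt(3)*x/3)/3] = (4*x - 12)/(3*x**2 + 9), which equals f(x).
F(0) = 2*log(3)/3; F(-1) = 2*log(4)/3 + 2*sqrt(3)*pi/9.
Integral = F(0) - F(-1) = -2*sqrt(3)*pi/9 - 2*log(4)/3 + 2*log(3)/3.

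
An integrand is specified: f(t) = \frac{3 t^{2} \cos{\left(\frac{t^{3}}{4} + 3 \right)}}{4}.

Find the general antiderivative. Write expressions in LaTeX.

F(t) = \sin{\left(\frac{t^{3}}{4} + 3 \right)} + C

The substitution u = \frac{t^{3}}{4} + 3 works: f is exactly (dF/du)*(du/dt) for that inner function.
Check: d/dt[\sin{\left(\frac{t^{3}}{4} + 3 \right)}] = \frac{3 t^{2} \cos{\left(\frac{t^{3}}{4} + 3 \right)}}{4} = f(t).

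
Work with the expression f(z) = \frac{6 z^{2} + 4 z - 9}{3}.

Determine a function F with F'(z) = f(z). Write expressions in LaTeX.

An antiderivative is F(z) = \frac{z \left(2 z^{2} + 2 z - 9\right)}{3}.

An antiderivative F(z) passes only if d/dz[F] lands on f(z) exactly.
Check: d/dz[\frac{z \left(2 z^{2} + 2 z - 9\right)}{3}] = 2 z^{2} + \frac{4 z}{3} - 3, which equals f(z).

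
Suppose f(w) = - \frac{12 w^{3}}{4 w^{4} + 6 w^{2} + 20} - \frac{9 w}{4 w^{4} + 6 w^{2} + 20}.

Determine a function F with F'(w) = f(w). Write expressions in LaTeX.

The substitution u = w^{4} + \frac{3 w^{2}}{2} + 5 works: f is exactly (dF/du)*(du/dw) for that inner function.
Check: d/dw[- \frac{3 \log{\left(w^{4} + \frac{3 w^{2}}{2} + 5 \right)}}{4}] = \frac{- 12 w^{3} - 9 w}{4 w^{4} + 6 w^{2} + 20}, which equals f(w).

An antiderivative is F(w) = - \frac{3 \log{\left(w^{4} + \frac{3 w^{2}}{2} + 5 \right)}}{4}.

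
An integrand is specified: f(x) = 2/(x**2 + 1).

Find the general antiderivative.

A candidate is checked by its d/dx: the result must match f(x).
Check: d/dx[2*atan(x)] = 2/(x**2 + 1) = f(x).

F(x) = 2*atan(x) + C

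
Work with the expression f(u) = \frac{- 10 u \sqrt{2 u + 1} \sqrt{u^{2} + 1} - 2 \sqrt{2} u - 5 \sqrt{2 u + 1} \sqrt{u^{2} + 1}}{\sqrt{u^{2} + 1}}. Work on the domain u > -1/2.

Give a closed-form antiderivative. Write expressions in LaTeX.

Since d/du undoes antidifferentiation here, F'(u) = f(u) is required of F(u).
Check: d/du[- 4 u^{2} \sqrt{2 u + 1} - 4 u \sqrt{2 u + 1} - \sqrt{2 u + 1} - 2 \sqrt{2 u^{2} + 2}] = \frac{- 20 u^{2} \sqrt{u^{2} + 1} - 2 \sqrt{2} u \sqrt{2 u + 1} - 20 u \sqrt{u^{2} + 1} - 5 \sqrt{u^{2} + 1}}{\sqrt{2 u + 1} \sqrt{u^{2} + 1}}, which equals f(u).

An antiderivative is F(u) = - 4 u^{2} \sqrt{2 u + 1} - 4 u \sqrt{2 u + 1} - \sqrt{2 u + 1} - 2 \sqrt{2 u^{2} + 2}.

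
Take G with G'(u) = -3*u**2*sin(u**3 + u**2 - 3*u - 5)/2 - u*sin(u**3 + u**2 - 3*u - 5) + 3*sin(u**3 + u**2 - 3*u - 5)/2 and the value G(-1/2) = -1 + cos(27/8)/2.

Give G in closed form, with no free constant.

The substitution w = u**3 + u**2 - 3*u - 5 works: G'(u) is exactly (dG/dw)*(dw/du) for that inner function.
A general antiderivative is cos(u**3 + u**2 - 3*u - 5)/2 + C.
The condition gives C = -1 + cos(27/8)/2 - (cos(27/8)/2) = -1.
So G(u) = (cos(u**3 + u**2 - 3*u - 5) - 2)/2.
Check: d/du[(cos(u**3 + u**2 - 3*u - 5) - 2)/2] = -3*u**2*sin(u**3 + u**2 - 3*u - 5)/2 - u*sin(u**3 + u**2 - 3*u - 5) + 3*sin(u**3 + u**2 - 3*u - 5)/2 = G'(u).

G(u) = (cos(u**3 + u**2 - 3*u - 5) - 2)/2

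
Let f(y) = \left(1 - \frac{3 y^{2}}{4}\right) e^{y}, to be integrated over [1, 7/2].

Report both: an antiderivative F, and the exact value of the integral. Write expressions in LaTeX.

Antiderivative: F(y) = - \frac{3 y^{2} e^{y}}{4} + \frac{3 y e^{y}}{2} - \frac{e^{y}}{2}; value = - \frac{71 e^{\frac{7}{2}}}{16} - \frac{e}{4}

Recognize the product-rule pattern: f = u'v + uv' with u = - \frac{3 y^{2}}{4} + \frac{3 y}{2} - \frac{1}{2}, v = e^{y}, so integration by parts undoes it.
F(y) = - \frac{3 y^{2} e^{y}}{4} + \frac{3 y e^{y}}{2} - \frac{e^{y}}{2} is an antiderivative of f.
Check: d/dy[- \frac{3 y^{2} e^{y}}{4} + \frac{3 y e^{y}}{2} - \frac{e^{y}}{2}] = - \frac{3 y^{2} e^{y}}{4} + e^{y}, which equals f(y).
F(7/2) = - \frac{71 e^{\frac{7}{2}}}{16}; F(1) = \frac{e}{4}.
Integral = F(7/2) - F(1) = - \frac{71 e^{\frac{7}{2}}}{16} - \frac{e}{4}.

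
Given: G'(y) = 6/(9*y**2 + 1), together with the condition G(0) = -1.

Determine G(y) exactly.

The proposed G(y) is checked by its d/dy: the result must match the given G'(y).
A general antiderivative is 2*atan(3*y) + C.
The condition gives C = -1 - (0) = -1.
So G(y) = 2*atan(3*y) - 1.
Check: d/dy[2*atan(3*y) - 1] = 6/(9*y**2 + 1) = G'(y).

G(y) = 2*atan(3*y) - 1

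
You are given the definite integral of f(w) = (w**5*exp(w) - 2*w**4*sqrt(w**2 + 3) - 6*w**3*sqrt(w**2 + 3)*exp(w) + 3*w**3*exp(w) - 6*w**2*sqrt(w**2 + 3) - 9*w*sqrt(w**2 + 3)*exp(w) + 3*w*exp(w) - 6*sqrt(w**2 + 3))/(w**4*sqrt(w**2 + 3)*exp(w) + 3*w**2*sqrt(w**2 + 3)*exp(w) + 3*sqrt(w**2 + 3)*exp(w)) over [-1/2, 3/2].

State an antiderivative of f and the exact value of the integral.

Antiderivative: F(w) = -(-2*sqrt(w**2 + 3)*exp(w) + 3*exp(w)*log(w**4/3 + w**2 + 1) - 4)*exp(-w)/2; value = -2*exp(1/2) - 3*log(79/16)/2 - sqrt(13)/2 + 3*log(61/48)/2 + 2*exp(-3/2) + sqrt(21)/2

Check any antiderivative F(w) by computing F'(w) and comparing it with f(w).
F(w) = -(-2*sqrt(w**2 + 3)*exp(w) + 3*exp(w)*log(w**4/3 + w**2 + 1) - 4)*exp(-w)/2 is an antiderivative of f.
Check: d/dw[-(-2*sqrt(w**2 + 3)*exp(w) + 3*exp(w)*log(w**4/3 + w**2 + 1) - 4)*exp(-w)/2] = (w**5*exp(w) - 2*w**4*sqrt(w**2 + 3) - 6*w**3*sqrt(w**2 + 3)*exp(w) + 3*w**3*exp(w) - 6*w**2*sqrt(w**2 + 3) - 9*w*sqrt(w**2 + 3)*exp(w) + 3*w*exp(w) - 6*sqrt(w**2 + 3))/(w**4*sqrt(w**2 + 3)*exp(w) + 3*w**2*sqrt(w**2 + 3)*exp(w) + 3*sqrt(w**2 + 3)*exp(w)) = f(w).
F(3/2) = -3*log(79/16)/2 + 2*exp(-3/2) + sqrt(21)/2; F(-1/2) = -3*log(61/48)/2 + sqrt(13)/2 + 2*exp(1/2).
Integral = F(3/2) - F(-1/2) = -2*exp(1/2) - 3*log(79/16)/2 - sqrt(13)/2 + 3*log(61/48)/2 + 2*exp(-3/2) + sqrt(21)/2.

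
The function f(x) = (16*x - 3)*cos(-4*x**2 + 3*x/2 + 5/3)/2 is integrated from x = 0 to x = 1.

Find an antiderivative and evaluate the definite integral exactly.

Antiderivative: F(x) = -sin(-4*x**2 + 3*x/2 + 5/3); value = sin(5/6) + sin(5/3)

f matches the chain-rule pattern g'(h)*h' with inner function h(x) = -4*x**2 + 3*x/2 + 5/3; substituting u = h(x) collapses the integral.
F(x) = -sin(-4*x**2 + 3*x/2 + 5/3) is an antiderivative of f.
Check: d/dx[-sin(-4*x**2 + 3*x/2 + 5/3)] = 8*x*cos(-4*x**2 + 3*x/2 + 5/3) - 3*cos(-4*x**2 + 3*x/2 + 5/3)/2, which equals f(x).
F(1) = sin(5/6); F(0) = -sin(5/3).
Integral = F(1) - F(0) = sin(5/6) + sin(5/3).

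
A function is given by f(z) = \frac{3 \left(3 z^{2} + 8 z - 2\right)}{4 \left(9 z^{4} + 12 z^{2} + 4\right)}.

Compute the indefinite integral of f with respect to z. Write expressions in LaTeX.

f has the shape u'v + uv' for u = \frac{1}{3 z^{2} + 2} and v = - \frac{3 z}{4} - 1 — it is the derivative of the product u*v.
Check: d/dz[\frac{- 3 z - 4}{4 \left(3 z^{2} + 2\right)}] = \frac{9 z^{2} + 24 z - 6}{36 z^{4} + 48 z^{2} + 16}, which equals f(z).

F(z) = \frac{- 3 z - 4}{4 \left(3 z^{2} + 2\right)} + C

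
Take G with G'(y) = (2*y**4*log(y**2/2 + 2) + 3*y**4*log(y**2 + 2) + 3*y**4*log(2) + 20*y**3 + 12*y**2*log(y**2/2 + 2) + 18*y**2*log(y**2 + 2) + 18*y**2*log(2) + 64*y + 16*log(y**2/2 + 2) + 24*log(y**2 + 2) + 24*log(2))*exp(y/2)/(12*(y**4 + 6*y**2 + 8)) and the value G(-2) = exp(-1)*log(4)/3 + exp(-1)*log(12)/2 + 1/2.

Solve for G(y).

G(y) = (2*exp(y/2)*log(y**2/2 + 2) + 3*exp(y/2)*log(2*y**2 + 4) + 3)/6

G'(y) has the shape u'v + uv' for u = log(y**2/2 + 2)/3 + log(2*y**2 + 4)/2 and v = exp(y/2) — it is the derivative of the product u*v.
A general antiderivative is -(-log(y**2/2 + 2)/3 - log(2*y**2 + 4)/2)*exp(y/2) + C.
The condition gives C = exp(-1)*log(4)/3 + exp(-1)*log(12)/2 + 1/2 - (exp(-1)*log(4)/3 + exp(-1)*log(12)/2) = 1/2.
So G(y) = (2*exp(y/2)*log(y**2/2 + 2) + 3*exp(y/2)*log(2*y**2 + 4) + 3)/6.
Check: d/dy[(2*exp(y/2)*log(y**2/2 + 2) + 3*exp(y/2)*log(2*y**2 + 4) + 3)/6] = (2*y**4*exp(y/2)*log(y**2/2 + 2) + 3*y**4*exp(y/2)*log(y**2 + 2) + 3*y**4*exp(y/2)*log(2) + 20*y**3*exp(y/2) + 12*y**2*exp(y/2)*log(y**2/2 + 2) + 18*y**2*exp(y/2)*log(y**2 + 2) + 18*y**2*exp(y/2)*log(2) + 64*y*exp(y/2) + 16*exp(y/2)*log(y**2/2 + 2) + 24*exp(y/2)*log(y**2 + 2) + 24*exp(y/2)*log(2))/(12*y**4 + 72*y**2 + 96), which equals G'(y).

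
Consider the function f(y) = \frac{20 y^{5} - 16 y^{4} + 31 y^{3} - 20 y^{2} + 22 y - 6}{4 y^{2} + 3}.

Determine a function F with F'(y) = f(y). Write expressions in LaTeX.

An antiderivative is F(y) = \frac{5 y^{4}}{4} - \frac{4 y^{3}}{3} + 2 y^{2} - 2 y + \frac{5 \log{\left(2 y^{2} + \frac{3}{2} \right)}}{4}.

Check any antiderivative F(y) by computing F'(y) and comparing it with f(y).
Check: d/dy[\frac{5 y^{4}}{4} - \frac{4 y^{3}}{3} + 2 y^{2} - 2 y + \frac{5 \log{\left(2 y^{2} + \frac{3}{2} \right)}}{4}] = \frac{20 y^{5} - 16 y^{4} + 31 y^{3} - 20 y^{2} + 22 y - 6}{4 y^{2} + 3} = f(y).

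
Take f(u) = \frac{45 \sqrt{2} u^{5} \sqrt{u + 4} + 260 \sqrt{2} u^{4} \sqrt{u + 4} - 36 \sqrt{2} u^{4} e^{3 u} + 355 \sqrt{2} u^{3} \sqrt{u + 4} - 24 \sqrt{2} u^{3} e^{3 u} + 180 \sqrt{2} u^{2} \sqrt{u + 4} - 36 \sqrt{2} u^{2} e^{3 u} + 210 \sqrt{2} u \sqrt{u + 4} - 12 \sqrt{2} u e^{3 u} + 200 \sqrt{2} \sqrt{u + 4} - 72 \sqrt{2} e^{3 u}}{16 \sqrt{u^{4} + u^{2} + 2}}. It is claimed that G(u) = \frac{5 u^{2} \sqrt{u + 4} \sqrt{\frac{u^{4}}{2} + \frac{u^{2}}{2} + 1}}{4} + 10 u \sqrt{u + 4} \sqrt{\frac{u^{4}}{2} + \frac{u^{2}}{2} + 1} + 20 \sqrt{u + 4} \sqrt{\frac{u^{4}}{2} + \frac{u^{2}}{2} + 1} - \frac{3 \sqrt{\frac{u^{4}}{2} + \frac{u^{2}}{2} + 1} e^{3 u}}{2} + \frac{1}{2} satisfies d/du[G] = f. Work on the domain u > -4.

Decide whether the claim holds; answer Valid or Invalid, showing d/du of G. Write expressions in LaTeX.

Valid. The derivative of G reproduces f.

d/du[G] = \frac{45 \sqrt{2} u^{6} + 440 \sqrt{2} u^{5} - 36 \sqrt{2} u^{4} \sqrt{u + 4} e^{3 u} + 1395 \sqrt{2} u^{4} - 24 \sqrt{2} u^{3} \sqrt{u + 4} e^{3 u} + 1600 \sqrt{2} u^{3} - 36 \sqrt{2} u^{2} \sqrt{u + 4} e^{3 u} + 930 \sqrt{2} u^{2} - 12 \sqrt{2} u \sqrt{u + 4} e^{3 u} + 1040 \sqrt{2} u - 72 \sqrt{2} \sqrt{u + 4} e^{3 u} + 800 \sqrt{2}}{16 \sqrt{u + 4} \sqrt{u^{4} + u^{2} + 2}}
This equals f(u) exactly, so the claim holds.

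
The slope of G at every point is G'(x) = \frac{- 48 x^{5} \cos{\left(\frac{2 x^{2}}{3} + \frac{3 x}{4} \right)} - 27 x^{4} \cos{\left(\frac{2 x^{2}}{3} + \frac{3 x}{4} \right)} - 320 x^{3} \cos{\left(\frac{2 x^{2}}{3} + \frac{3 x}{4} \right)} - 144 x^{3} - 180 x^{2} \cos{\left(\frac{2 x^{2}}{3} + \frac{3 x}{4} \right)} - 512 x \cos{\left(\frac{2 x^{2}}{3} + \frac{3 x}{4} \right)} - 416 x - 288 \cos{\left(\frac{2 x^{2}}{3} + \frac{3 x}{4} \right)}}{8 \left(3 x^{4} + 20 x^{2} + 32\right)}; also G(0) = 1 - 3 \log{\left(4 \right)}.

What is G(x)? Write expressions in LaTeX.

G(x) = \frac{- 5 \log{\left(x^{2} + 4 \right)} - \log{\left(\frac{3 x^{2}}{2} + 4 \right)} - 3 \sin{\left(\frac{2 x^{2}}{3} + \frac{3 x}{4} \right)} + 2}{2}

For G(x) to be correct, d/dx[G] must agree with the stated G'(x) identically.
A general antiderivative is - \frac{5 \log{\left(x^{2} + 4 \right)}}{2} - \frac{\log{\left(\frac{3 x^{2}}{2} + 4 \right)}}{2} - \frac{3 \sin{\left(\frac{2 x^{2}}{3} + \frac{3 x}{4} \right)}}{2} + C.
The condition gives C = 1 - 3 \log{\left(4 \right)} - (- 3 \log{\left(4 \right)}) = 1.
So G(x) = \frac{- 5 \log{\left(x^{2} + 4 \right)} - \log{\left(\frac{3 x^{2}}{2} + 4 \right)} - 3 \sin{\left(\frac{2 x^{2}}{3} + \frac{3 x}{4} \right)} + 2}{2}.
Check: d/dx[\frac{- 5 \log{\left(x^{2} + 4 \right)} - \log{\left(\frac{3 x^{2}}{2} + 4 \right)} - 3 \sin{\left(\frac{2 x^{2}}{3} + \frac{3 x}{4} \right)} + 2}{2}] = \frac{- 48 x^{5} \cos{\left(\frac{2 x^{2}}{3} + \frac{3 x}{4} \right)} - 27 x^{4} \cos{\left(\frac{2 x^{2}}{3} + \frac{3 x}{4} \right)} - 320 x^{3} \cos{\left(\frac{2 x^{2}}{3} + \frac{3 x}{4} \right)} - 144 x^{3} - 180 x^{2} \cos{\left(\frac{2 x^{2}}{3} + \frac{3 x}{4} \right)} - 512 x \cos{\left(\frac{2 x^{2}}{3} + \frac{3 x}{4} \right)} - 416 x - 288 \cos{\left(\frac{2 x^{2}}{3} + \frac{3 x}{4} \right)}}{24 x^{4} + 160 x^{2} + 256}, which equals G'(x).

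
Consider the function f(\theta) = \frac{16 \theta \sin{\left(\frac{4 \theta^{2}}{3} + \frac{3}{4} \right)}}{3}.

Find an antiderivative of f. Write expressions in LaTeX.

f matches the chain-rule pattern g'(h)*h' with inner function h(\theta) = \frac{4 \theta^{2}}{3} + \frac{3}{4}; substituting u = h(\theta) collapses the integral.
Check: d/d\theta[- 2 \cos{\left(\frac{4 \theta^{2}}{3} + \frac{3}{4} \right)}] = \frac{16 \theta \sin{\left(\frac{4 \theta^{2}}{3} + \frac{3}{4} \right)}}{3} = f(\theta).

An antiderivative is F(\theta) = - 2 \cos{\left(\frac{4 \theta^{2}}{3} + \frac{3}{4} \right)}.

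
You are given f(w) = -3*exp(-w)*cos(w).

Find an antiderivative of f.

An antiderivative is F(w) = 3*(-sin(w) + cos(w))*exp(-w)/2.

Any candidate F(w) must reproduce f(w) exactly when differentiated.
Check: d/dw[3*(-sin(w) + cos(w))*exp(-w)/2] = -3*exp(-w)*cos(w) = f(w).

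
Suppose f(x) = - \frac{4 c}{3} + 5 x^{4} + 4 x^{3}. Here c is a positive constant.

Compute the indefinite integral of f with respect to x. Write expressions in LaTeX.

F(x) = \frac{x \left(- 4 c + 3 x^{4} + 3 x^{3}\right)}{3} + C

Integrate term by term and add the pieces.
Check: d/dx[\frac{x \left(- 4 c + 3 x^{4} + 3 x^{3}\right)}{3}] = - \frac{4 c}{3} + 5 x^{4} + 4 x^{3} = f(x).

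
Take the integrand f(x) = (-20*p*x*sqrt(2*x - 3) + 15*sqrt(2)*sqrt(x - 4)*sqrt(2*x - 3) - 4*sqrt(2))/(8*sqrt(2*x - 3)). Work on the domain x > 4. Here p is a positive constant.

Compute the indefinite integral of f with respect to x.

F(x) = (-5*p*x**2 + 5*sqrt(2)*(x - 4)**(3/2) - 2*sqrt(2)*sqrt(2*x - 3))/4 + C

A first test for any F(x): its x-derivative must equal f(x) identically.
Check: d/dx[(-5*p*x**2 + 5*sqrt(2)*(x - 4)**(3/2) - 2*sqrt(2)*sqrt(2*x - 3))/4] = (-20*p*x*sqrt(2*x - 3) + 15*sqrt(2)*sqrt(x - 4)*sqrt(2*x - 3) - 4*sqrt(2))/(8*sqrt(2*x - 3)) = f(x).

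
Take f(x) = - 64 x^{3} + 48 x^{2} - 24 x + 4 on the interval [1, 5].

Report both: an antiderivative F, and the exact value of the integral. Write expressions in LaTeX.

The substitution u = - 4 x^{2} + 2 x - 1 works: f is exactly (dF/du)*(du/dx) for that inner function.
F(x) = - 16 x^{4} + 16 x^{3} - 12 x^{2} + 4 x is an antiderivative of f.
Check: d/dx[- 16 x^{4} + 16 x^{3} - 12 x^{2} + 4 x] = - 64 x^{3} + 48 x^{2} - 24 x + 4 = f(x).
F(5) = -8280; F(1) = -8.
Integral = F(5) - F(1) = -8272.

Antiderivative: F(x) = - 16 x^{4} + 16 x^{3} - 12 x^{2} + 4 x; value = -8272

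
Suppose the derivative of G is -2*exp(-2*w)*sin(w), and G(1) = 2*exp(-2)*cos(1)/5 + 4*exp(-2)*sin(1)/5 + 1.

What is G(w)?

G(w) = (5*exp(2*w) + 4*sin(w) + 2*cos(w))*exp(-2*w)/5

The proposed G(w) is checked by its d/dw: the result must match the given G'(w).
A general antiderivative is 4*exp(-2*w)*sin(w)/5 + 2*exp(-2*w)*cos(w)/5 + C.
The condition gives C = 2*exp(-2)*cos(1)/5 + 4*exp(-2)*sin(1)/5 + 1 - (2*exp(-2)*cos(1)/5 + 4*exp(-2)*sin(1)/5) = 1.
So G(w) = (5*exp(2*w) + 4*sin(w) + 2*cos(w))*exp(-2*w)/5.
Check: d/dw[(5*exp(2*w) + 4*sin(w) + 2*cos(w))*exp(-2*w)/5] = -2*exp(-2*w)*sin(w) = G'(w).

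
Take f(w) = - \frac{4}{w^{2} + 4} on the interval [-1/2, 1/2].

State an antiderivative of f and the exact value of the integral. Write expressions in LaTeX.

An antiderivative F(w) passes only if d/dw[F] lands on f(w) exactly.
F(w) = - 2 \operatorname{atan}{\left(\frac{w}{2} \right)} is an antiderivative of f.
Check: d/dw[- 2 \operatorname{atan}{\left(\frac{w}{2} \right)}] = - \frac{4}{w^{2} + 4} = f(w).
F(1/2) = - 2 \operatorname{atan}{\left(\frac{1}{4} \right)}; F(-1/2) = 2 \operatorname{atan}{\left(\frac{1}{4} \right)}.
Integral = F(1/2) - F(-1/2) = - 4 \operatorname{atan}{\left(\frac{1}{4} \right)}.

Antiderivative: F(w) = - 2 \operatorname{atan}{\left(\frac{w}{2} \right)}; value = - 4 \operatorname{atan}{\left(\frac{1}{4} \right)}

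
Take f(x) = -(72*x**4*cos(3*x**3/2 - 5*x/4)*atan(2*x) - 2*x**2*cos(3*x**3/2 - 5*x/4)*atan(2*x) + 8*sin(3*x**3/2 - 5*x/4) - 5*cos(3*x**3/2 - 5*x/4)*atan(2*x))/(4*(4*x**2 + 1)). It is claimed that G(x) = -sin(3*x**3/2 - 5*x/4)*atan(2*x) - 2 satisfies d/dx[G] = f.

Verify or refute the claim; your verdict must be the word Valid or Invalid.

d/dx[G] = (-72*x**4*cos(3*x**3/2 - 5*x/4)*atan(2*x) + 2*x**2*cos(3*x**3/2 - 5*x/4)*atan(2*x) - 8*sin(3*x**3/2 - 5*x/4) + 5*cos(3*x**3/2 - 5*x/4)*atan(2*x))/(16*x**2 + 4)
This equals f(x) exactly, so the claim holds.

Valid. The derivative of G reproduces f.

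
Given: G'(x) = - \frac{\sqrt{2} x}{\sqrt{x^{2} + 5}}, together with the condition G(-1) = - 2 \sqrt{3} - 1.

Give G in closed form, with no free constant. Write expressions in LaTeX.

G(x) = - 2 \sqrt{\frac{x^{2}}{2} + \frac{5}{2}} - 1

The substitution u = \frac{x^{2}}{2} + \frac{5}{2} works: G'(x) is exactly (dG/du)*(du/dx) for that inner function.
A general antiderivative is - 2 \sqrt{\frac{x^{2}}{2} + \frac{5}{2}} + C.
The condition gives C = - 2 \sqrt{3} - 1 - (- 2 \sqrt{3}) = -1.
So G(x) = - 2 \sqrt{\frac{x^{2}}{2} + \frac{5}{2}} - 1.
Check: d/dx[- 2 \sqrt{\frac{x^{2}}{2} + \frac{5}{2}} - 1] = - \frac{\sqrt{2} x}{\sqrt{x^{2} + 5}} = G'(x).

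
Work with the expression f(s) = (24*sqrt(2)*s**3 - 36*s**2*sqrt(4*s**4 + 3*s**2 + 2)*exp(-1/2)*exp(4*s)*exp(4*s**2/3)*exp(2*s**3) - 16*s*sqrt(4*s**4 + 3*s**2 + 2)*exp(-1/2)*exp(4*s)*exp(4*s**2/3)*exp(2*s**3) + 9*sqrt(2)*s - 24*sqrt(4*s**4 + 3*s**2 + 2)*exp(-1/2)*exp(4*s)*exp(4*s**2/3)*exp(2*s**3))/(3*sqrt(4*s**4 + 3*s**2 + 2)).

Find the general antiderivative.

F(s) = sqrt(2)*sqrt(4*s**4 + 3*s**2 + 2) - 2*exp(2*s**3 + 4*s**2/3 + 4*s - 1/2) + C

For F(s) to be correct the identity F'(s) - f(s) = 0 must hold.
Check: d/ds[sqrt(2)*sqrt(4*s**4 + 3*s**2 + 2) - 2*exp(2*s**3 + 4*s**2/3 + 4*s - 1/2)] = (24*sqrt(2)*s**3 - 36*s**2*sqrt(4*s**4 + 3*s**2 + 2)*exp(-1/2)*exp(4*s)*exp(4*s**2/3)*exp(2*s**3) - 16*s*sqrt(4*s**4 + 3*s**2 + 2)*exp(-1/2)*exp(4*s)*exp(4*s**2/3)*exp(2*s**3) + 9*sqrt(2)*s - 24*sqrt(4*s**4 + 3*s**2 + 2)*exp(-1/2)*exp(4*s)*exp(4*s**2/3)*exp(2*s**3))/(3*sqrt(4*s**4 + 3*s**2 + 2)) = f(s).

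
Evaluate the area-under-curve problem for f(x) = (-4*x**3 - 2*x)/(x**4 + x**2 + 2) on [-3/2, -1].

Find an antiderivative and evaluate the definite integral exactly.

Antiderivative: F(x) = -log(x**4 + x**2 + 2); value = -log(4) + log(149/16)

The substitution u = x**4 + x**2 + 2 works: f is exactly (dF/du)*(du/dx) for that inner function.
F(x) = -log(x**4 + x**2 + 2) is an antiderivative of f.
Check: d/dx[-log(x**4 + x**2 + 2)] = (-4*x**3 - 2*x)/(x**4 + x**2 + 2) = f(x).
F(-1) = -log(4); F(-3/2) = -log(149/16).
Integral = F(-1) - F(-3/2) = -log(4) + log(149/16).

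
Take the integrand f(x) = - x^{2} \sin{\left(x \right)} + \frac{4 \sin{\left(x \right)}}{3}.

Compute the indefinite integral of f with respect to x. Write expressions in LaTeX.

F(x) = \frac{3 x^{2} \cos{\left(x \right)} - 6 x \sin{\left(x \right)} - 10 \cos{\left(x \right)}}{3} + C

The integrand splits into summands that can be handled one at a time.
Check: d/dx[\frac{3 x^{2} \cos{\left(x \right)} - 6 x \sin{\left(x \right)} - 10 \cos{\left(x \right)}}{3}] = - x^{2} \sin{\left(x \right)} + \frac{4 \sin{\left(x \right)}}{3} = f(x).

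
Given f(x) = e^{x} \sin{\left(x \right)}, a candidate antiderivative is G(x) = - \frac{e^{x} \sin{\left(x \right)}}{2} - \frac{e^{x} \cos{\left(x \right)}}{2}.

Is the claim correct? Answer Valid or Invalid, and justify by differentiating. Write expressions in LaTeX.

d/dx[G] = - e^{x} \cos{\left(x \right)}
d/dx[G] - f(x) = - e^{x} \sin{\left(x \right)} - e^{x} \cos{\left(x \right)} != 0.

Invalid: d/dx[G] - f = - e^{x} \sin{\left(x \right)} - e^{x} \cos{\left(x \right)}, which is not 0.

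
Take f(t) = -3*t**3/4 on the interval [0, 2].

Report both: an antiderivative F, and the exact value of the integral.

Antiderivative: F(t) = -3*t**4/16; value = -3

A candidate is checked by its d/dt: the result must match f(t).
F(t) = -3*t**4/16 is an antiderivative of f.
Check: d/dt[-3*t**4/16] = -3*t**3/4 = f(t).
F(2) = -3; F(0) = 0.
Integral = F(2) - F(0) = -3.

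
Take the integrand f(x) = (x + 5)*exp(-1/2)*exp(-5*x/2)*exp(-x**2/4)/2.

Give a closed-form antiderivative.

An antiderivative is F(x) = -exp(-1/2)*exp(-5*x/2)*exp(-x**2/4).

f matches the chain-rule pattern g'(h)*h' with inner function h(x) = -x**2/4 - 5*x/2 - 1/2; substituting u = h(x) collapses the integral.
Check: d/dx[-exp(-1/2)*exp(-5*x/2)*exp(-x**2/4)] = (x + 5)*exp(-1/2)*exp(-5*x/2)*exp(-x**2/4)/2 = f(x).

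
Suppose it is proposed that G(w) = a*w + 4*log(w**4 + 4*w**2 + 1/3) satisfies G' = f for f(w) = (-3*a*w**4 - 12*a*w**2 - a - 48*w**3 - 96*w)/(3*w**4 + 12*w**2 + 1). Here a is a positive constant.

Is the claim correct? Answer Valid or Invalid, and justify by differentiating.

Invalid: d/dw[G] - f = (6*a*w**4 + 24*a*w**2 + 2*a + 96*w**3 + 192*w)/(3*w**4 + 12*w**2 + 1), which is not 0.

d/dw[G] = (3*a*w**4 + 12*a*w**2 + a + 48*w**3 + 96*w)/(3*w**4 + 12*w**2 + 1)
d/dw[G] - f(w) = (6*a*w**4 + 24*a*w**2 + 2*a + 96*w**3 + 192*w)/(3*w**4 + 12*w**2 + 1) != 0.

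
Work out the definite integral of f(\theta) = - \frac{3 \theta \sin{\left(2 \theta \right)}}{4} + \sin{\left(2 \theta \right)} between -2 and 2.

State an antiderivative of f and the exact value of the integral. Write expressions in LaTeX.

Integrate term by term and add the pieces.
F(\theta) = \frac{6 \theta \cos{\left(2 \theta \right)} - 3 \sin{\left(2 \theta \right)} - 8 \cos{\left(2 \theta \right)}}{16} is an antiderivative of f.
Check: d/d\theta[\frac{6 \theta \cos{\left(2 \theta \right)} - 3 \sin{\left(2 \theta \right)} - 8 \cos{\left(2 \theta \right)}}{16}] = - \frac{3 \theta \sin{\left(2 \theta \right)}}{4} + \sin{\left(2 \theta \right)} = f(\theta).
F(2) = \frac{\cos{\left(4 \right)}}{4} - \frac{3 \sin{\left(4 \right)}}{16}; F(-2) = \frac{3 \sin{\left(4 \right)}}{16} - \frac{5 \cos{\left(4 \right)}}{4}.
Integral = F(2) - F(-2) = \frac{3 \cos{\left(4 \right)}}{2} - \frac{3 \sin{\left(4 \right)}}{8}.

Antiderivative: F(\theta) = \frac{6 \theta \cos{\left(2 \theta \right)} - 3 \sin{\left(2 \theta \right)} - 8 \cos{\left(2 \theta \right)}}{16}; value = \frac{3 \cos{\left(4 \right)}}{2} - \frac{3 \sin{\left(4 \right)}}{8}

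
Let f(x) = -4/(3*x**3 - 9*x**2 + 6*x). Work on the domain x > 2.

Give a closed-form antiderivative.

An antiderivative is F(x) = 2*(2*log(x - 1) - log(x**2 - 2*x))/3.

Factor the denominator (3*x*(x - 2)*(x - 1)) and decompose: f = 4/(3*(x - 1)) - 2/(3*(x - 2)) - 2/(3*x); each piece integrates to a log, atan, or power term.
Check: d/dx[2*(2*log(x - 1) - log(x**2 - 2*x))/3] = -4/(3*x**3 - 9*x**2 + 6*x) = f(x).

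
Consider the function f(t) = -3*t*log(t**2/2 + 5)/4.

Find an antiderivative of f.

An antiderivative is F(t) = 3*(-t**2*log(t**2/2 + 5) + t**2 - 10*log(t**2 + 10))/8.

Whatever form F(t) takes, F'(t) = f(t) is non-negotiable.
Check: d/dt[3*(-t**2*log(t**2/2 + 5) + t**2 - 10*log(t**2 + 10))/8] = -3*t*log(t**2/2 + 5)/4 = f(t).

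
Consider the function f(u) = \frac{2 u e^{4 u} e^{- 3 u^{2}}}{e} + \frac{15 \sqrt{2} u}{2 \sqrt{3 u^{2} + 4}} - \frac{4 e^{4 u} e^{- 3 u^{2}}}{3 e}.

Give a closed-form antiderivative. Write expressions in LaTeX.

The integrand splits into summands that can be handled one at a time.
Check: d/du[\frac{\sqrt{2} \left(15 e \sqrt{3 u^{2} + 4} e^{- 4 u} e^{3 u^{2}} - \sqrt{2}\right) e^{4 u} e^{- 3 u^{2}}}{6 e}] = \frac{\left(12 u \sqrt{3 u^{2} + 4} e^{4 u} + 45 \sqrt{2} e u e^{3 u^{2}} - 8 \sqrt{3 u^{2} + 4} e^{4 u}\right) e^{- 3 u^{2}}}{6 e \sqrt{3 u^{2} + 4}}, which equals f(u).

An antiderivative is F(u) = \frac{\sqrt{2} \left(15 e \sqrt{3 u^{2} + 4} e^{- 4 u} e^{3 u^{2}} - \sqrt{2}\right) e^{4 u} e^{- 3 u^{2}}}{6 e}.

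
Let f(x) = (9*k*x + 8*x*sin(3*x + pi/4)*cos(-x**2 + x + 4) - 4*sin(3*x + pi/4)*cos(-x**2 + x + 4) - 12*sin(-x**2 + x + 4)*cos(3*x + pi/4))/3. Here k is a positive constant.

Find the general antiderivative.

Whatever form F(x) takes, F'(x) = f(x) is non-negotiable.
Check: d/dx[3*k*x**2/2 - 4*sin(3*x + pi/4)*sin(-x**2 + x + 4)/3] = 3*k*x + 8*x*sin(3*x + pi/4)*cos(-x**2 + x + 4)/3 - 4*sin(3*x + pi/4)*cos(-x**2 + x + 4)/3 - 4*sin(-x**2 + x + 4)*cos(3*x + pi/4), which equals f(x).

F(x) = 3*k*x**2/2 - 4*sin(3*x + pi/4)*sin(-x**2 + x + 4)/3 + C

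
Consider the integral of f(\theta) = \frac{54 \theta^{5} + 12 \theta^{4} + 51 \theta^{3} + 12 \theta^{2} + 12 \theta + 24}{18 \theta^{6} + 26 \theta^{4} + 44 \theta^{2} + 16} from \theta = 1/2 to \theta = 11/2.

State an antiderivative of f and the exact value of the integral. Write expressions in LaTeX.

Antiderivative: F(\theta) = \frac{3 \log{\left(\theta^{4} + \theta^{2} + 2 \right)} + 4 \operatorname{atan}{\left(\frac{3 \theta}{2} \right)}}{4}; value = - \operatorname{atan}{\left(\frac{3}{4} \right)} - \frac{3 \log{\left(\frac{37}{16} \right)}}{4} + \operatorname{atan}{\left(\frac{33}{4} \right)} + \frac{3 \log{\left(\frac{15157}{16} \right)}}{4}

Whatever form F(\theta) takes, F'(\theta) = f(\theta) is non-negotiable.
F(\theta) = \frac{3 \log{\left(\theta^{4} + \theta^{2} + 2 \right)} + 4 \operatorname{atan}{\left(\frac{3 \theta}{2} \right)}}{4} is an antiderivative of f.
Check: d/d\theta[\frac{3 \log{\left(\theta^{4} + \theta^{2} + 2 \right)} + 4 \operatorname{atan}{\left(\frac{3 \theta}{2} \right)}}{4}] = \frac{54 \theta^{5} + 12 \theta^{4} + 51 \theta^{3} + 12 \theta^{2} + 12 \theta + 24}{18 \theta^{6} + 26 \theta^{4} + 44 \theta^{2} + 16} = f(\theta).
F(11/2) = \operatorname{atan}{\left(\frac{33}{4} \right)} + \frac{3 \log{\left(\frac{15157}{16} \right)}}{4}; F(1/2) = \frac{3 \log{\left(\frac{37}{16} \right)}}{4} + \operatorname{atan}{\left(\frac{3}{4} \right)}.
Integral = F(11/2) - F(1/2) = - \operatorname{atan}{\left(\frac{3}{4} \right)} - \frac{3 \log{\left(\frac{37}{16} \right)}}{4} + \operatorname{atan}{\left(\frac{33}{4} \right)} + \frac{3 \log{\left(\frac{15157}{16} \right)}}{4}.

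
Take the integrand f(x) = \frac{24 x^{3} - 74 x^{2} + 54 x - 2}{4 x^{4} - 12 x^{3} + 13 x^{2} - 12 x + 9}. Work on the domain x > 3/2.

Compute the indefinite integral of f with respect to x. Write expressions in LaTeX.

Check any antiderivative F(x) by computing F'(x) and comparing it with f(x).
Check: d/dx[\frac{3 \left(2 x - 3\right) \log{\left(x^{2} + 1 \right)} + 1}{2 x - 3}] = \frac{24 x^{3} - 74 x^{2} + 54 x - 2}{4 x^{4} - 12 x^{3} + 13 x^{2} - 12 x + 9} = f(x).

F(x) = \frac{3 \left(2 x - 3\right) \log{\left(x^{2} + 1 \right)} + 1}{2 x - 3} + C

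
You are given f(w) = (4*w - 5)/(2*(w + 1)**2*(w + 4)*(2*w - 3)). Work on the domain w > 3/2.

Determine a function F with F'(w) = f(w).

An antiderivative is F(w) = -(-12*w*log(w - 3/2) + 187*w*log(w + 1) - 175*w*log(w + 4) - 12*log(w - 3/2) + 187*log(w + 1) - 175*log(w + 4) + 495)/(1650*(w + 1)).

Factor the denominator (2*(w + 1)**2*(w + 4)*(2*w - 3)) and decompose: f = 4/(275*(2*w - 3)) + 7/(66*(w + 4)) - 17/(150*(w + 1)) + 3/(10*(w + 1)**2); each piece integrates to a log, atan, or power term.
Check: d/dw[-(-12*w*log(w - 3/2) + 187*w*log(w + 1) - 175*w*log(w + 4) - 12*log(w - 3/2) + 187*log(w + 1) - 175*log(w + 4) + 495)/(1650*(w + 1))] = (4*w - 5)/(4*w**4 + 18*w**3 - 38*w - 24), which equals f(w).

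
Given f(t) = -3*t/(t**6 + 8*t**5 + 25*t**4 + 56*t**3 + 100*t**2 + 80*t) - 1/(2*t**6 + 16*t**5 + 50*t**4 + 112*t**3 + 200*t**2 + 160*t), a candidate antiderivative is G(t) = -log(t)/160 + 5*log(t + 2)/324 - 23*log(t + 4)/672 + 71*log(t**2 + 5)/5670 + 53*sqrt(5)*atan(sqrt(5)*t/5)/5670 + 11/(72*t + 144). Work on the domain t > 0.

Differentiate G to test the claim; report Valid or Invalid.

Valid - the claim checks out under differentiation.

d/dt[G] = (-6*t - 1)/(2*t**6 + 16*t**5 + 50*t**4 + 112*t**3 + 200*t**2 + 160*t)
This equals f(t) exactly, so the claim holds.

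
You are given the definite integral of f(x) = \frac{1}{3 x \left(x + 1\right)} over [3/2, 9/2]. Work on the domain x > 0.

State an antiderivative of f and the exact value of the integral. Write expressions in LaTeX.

Antiderivative: F(x) = \frac{\log{\left(x \right)}}{3} - \frac{\log{\left(x + 1 \right)}}{3}; value = - \frac{\log{\left(\frac{11}{2} \right)}}{3} - \frac{\log{\left(\frac{3}{2} \right)}}{3} + \frac{\log{\left(\frac{5}{2} \right)}}{3} + \frac{\log{\left(\frac{9}{2} \right)}}{3}

The denominator factors as 3 x \left(x + 1\right); partial fractions split f into directly integrable pieces: - \frac{1}{3 \left(x + 1\right)} + \frac{1}{3 x}.
F(x) = \frac{\log{\left(x \right)}}{3} - \frac{\log{\left(x + 1 \right)}}{3} is an antiderivative of f.
Check: d/dx[\frac{\log{\left(x \right)}}{3} - \frac{\log{\left(x + 1 \right)}}{3}] = \frac{1}{3 x^{2} + 3 x}, which equals f(x).
F(9/2) = - \frac{\log{\left(\frac{11}{2} \right)}}{3} + \frac{\log{\left(\frac{9}{2} \right)}}{3}; F(3/2) = - \frac{\log{\left(\frac{5}{2} \right)}}{3} + \frac{\log{\left(\frac{3}{2} \right)}}{3}.
Integral = F(9/2) - F(3/2) = - \frac{\log{\left(\frac{11}{2} \right)}}{3} - \frac{\log{\left(\frac{3}{2} \right)}}{3} + \frac{\log{\left(\frac{5}{2} \right)}}{3} + \frac{\log{\left(\frac{9}{2} \right)}}{3}.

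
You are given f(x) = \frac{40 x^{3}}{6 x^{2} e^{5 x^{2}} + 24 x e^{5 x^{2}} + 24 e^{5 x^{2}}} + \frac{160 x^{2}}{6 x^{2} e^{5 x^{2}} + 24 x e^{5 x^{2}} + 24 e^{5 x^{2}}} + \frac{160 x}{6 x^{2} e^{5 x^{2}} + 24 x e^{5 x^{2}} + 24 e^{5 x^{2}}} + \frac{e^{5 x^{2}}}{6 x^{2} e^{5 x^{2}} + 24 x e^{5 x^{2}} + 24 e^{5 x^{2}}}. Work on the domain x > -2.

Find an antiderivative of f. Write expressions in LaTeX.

An antiderivative is F(x) = - \frac{2 e^{- 5 x^{2}}}{3} - \frac{1}{2 \left(3 x + 6\right)}.

The integrand splits into summands that can be handled one at a time.
Check: d/dx[- \frac{2 e^{- 5 x^{2}}}{3} - \frac{1}{2 \left(3 x + 6\right)}] = \frac{40 x^{3} + 160 x^{2} + 160 x + e^{5 x^{2}}}{6 x^{2} e^{5 x^{2}} + 24 x e^{5 x^{2}} + 24 e^{5 x^{2}}}, which equals f(x).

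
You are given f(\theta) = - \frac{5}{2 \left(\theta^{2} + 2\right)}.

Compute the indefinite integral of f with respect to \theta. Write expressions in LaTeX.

F(\theta) = - \frac{5 \sqrt{2} \operatorname{atan}{\left(\frac{\sqrt{2} \theta}{2} \right)}}{4} + C

Any candidate F(\theta) must reproduce f(\theta) exactly when differentiated.
Check: d/d\theta[- \frac{5 \sqrt{2} \operatorname{atan}{\left(\frac{\sqrt{2} \theta}{2} \right)}}{4}] = - \frac{5}{2 \theta^{2} + 4}, which equals f(\theta).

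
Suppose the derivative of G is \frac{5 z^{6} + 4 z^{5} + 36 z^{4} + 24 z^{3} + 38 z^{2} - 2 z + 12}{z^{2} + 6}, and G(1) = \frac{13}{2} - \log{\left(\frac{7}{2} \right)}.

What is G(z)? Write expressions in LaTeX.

G(z) = z^{5} + z^{4} + 2 z^{3} + 2 z - \log{\left(\frac{z^{2}}{2} + 3 \right)} + \frac{1}{2}

Any candidate G(z) must reproduce the stated G'(z) exactly.
A general antiderivative is z^{5} + z^{4} + 2 z^{3} + 2 z - \log{\left(\frac{z^{2}}{2} + 3 \right)} + C.
The condition gives C = \frac{13}{2} - \log{\left(\frac{7}{2} \right)} - (6 - \log{\left(\frac{7}{2} \right)}) = \frac{1}{2}.
So G(z) = z^{5} + z^{4} + 2 z^{3} + 2 z - \log{\left(\frac{z^{2}}{2} + 3 \right)} + \frac{1}{2}.
Check: d/dz[z^{5} + z^{4} + 2 z^{3} + 2 z - \log{\left(\frac{z^{2}}{2} + 3 \right)} + \frac{1}{2}] = \frac{5 z^{6} + 4 z^{5} + 36 z^{4} + 24 z^{3} + 38 z^{2} - 2 z + 12}{z^{2} + 6} = G'(z).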